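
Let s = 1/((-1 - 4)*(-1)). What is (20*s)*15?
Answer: 60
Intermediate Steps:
s = ⅕ (s = 1/(-5*(-1)) = 1/5 = ⅕ ≈ 0.20000)
(20*s)*15 = (20*(⅕))*15 = 4*15 = 60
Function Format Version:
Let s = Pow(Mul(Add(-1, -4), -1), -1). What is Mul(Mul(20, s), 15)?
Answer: 60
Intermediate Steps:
s = Rational(1, 5) (s = Pow(Mul(-5, -1), -1) = Pow(5, -1) = Rational(1, 5) ≈ 0.20000)
Mul(Mul(20, s), 15) = Mul(Mul(20, Rational(1, 5)), 15) = Mul(4, 15) = 60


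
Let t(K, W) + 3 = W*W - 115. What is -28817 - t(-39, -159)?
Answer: -53980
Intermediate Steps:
t(K, W) = -118 + W² (t(K, W) = -3 + (W*W - 115) = -3 + (W² - 115) = -3 + (-115 + W²) = -118 + W²)
-28817 - t(-39, -159) = -28817 - (-118 + (-159)²) = -28817 - (-118 + 25281) = -28817 - 1*25163 = -28817 - 25163 = -53980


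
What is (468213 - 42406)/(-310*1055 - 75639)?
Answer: -425807/402689 ≈ -1.0574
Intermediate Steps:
(468213 - 42406)/(-310*1055 - 75639) = 425807/(-10*32705 - 75639) = 425807/(-327050 - 75639) = 425807/(-402689) = 425807*(-1/402689) = -425807/402689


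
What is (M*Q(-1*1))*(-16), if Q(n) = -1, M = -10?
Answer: -160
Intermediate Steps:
(M*Q(-1*1))*(-16) = -10*(-1)*(-16) = 10*(-16) = -160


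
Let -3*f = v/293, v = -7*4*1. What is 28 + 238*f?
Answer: 31276/879 ≈ 35.581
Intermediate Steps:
v = -28 (v = -28*1 = -28)
f = 28/879 (f = -(-28)/(3*293) = -⅓*(-28/293) = 28/879 ≈ 0.031854)
28 + 238*f = 28 + 238*(28/879) = 28 + 6664/879 = 31276/879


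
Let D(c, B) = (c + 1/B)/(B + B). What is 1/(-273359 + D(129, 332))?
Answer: -220448/60261402003 ≈ -3.6582e-6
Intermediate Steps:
D(c, B) = (c + 1/B)/(2*B) (D(c, B) = (c + 1/B)/((2*B)) = (c + 1/B)*(1/(2*B)) = (c + 1/B)/(2*B))
1/(-273359 + D(129, 332)) = 1/(-273359 + (1/2)*(1 + 332*129)/332**2) = 1/(-273359 + (1/2)*(1/110224)*(1 + 42828)) = 1/(-273359 + (1/2)*(1/110224)*42829) = 1/(-273359 + 42829/220448) = 1/(-60261402003/220448) = -220448/60261402003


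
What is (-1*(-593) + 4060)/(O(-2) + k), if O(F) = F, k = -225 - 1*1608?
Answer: -4653/1835 ≈ -2.5357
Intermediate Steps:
k = -1833 (k = -225 - 1608 = -1833)
(-1*(-593) + 4060)/(O(-2) + k) = (-1*(-593) + 4060)/(-2 - 1833) = (593 + 4060)/(-1835) = 4653*(-1/1835) = -4653/1835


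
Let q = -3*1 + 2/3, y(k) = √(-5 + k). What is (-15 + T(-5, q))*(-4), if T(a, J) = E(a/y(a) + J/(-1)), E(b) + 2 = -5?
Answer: 88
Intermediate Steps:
E(b) = -7 (E(b) = -2 - 5 = -7)
q = -7/3 (q = -3 + 2*(⅓) = -3 + ⅔ = -7/3 ≈ -2.3333)
T(a, J) = -7
(-15 + T(-5, q))*(-4) = (-15 - 7)*(-4) = -22*(-4) = 88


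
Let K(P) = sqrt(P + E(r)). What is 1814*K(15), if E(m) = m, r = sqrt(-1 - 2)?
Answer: 1814*sqrt(15 + I*sqrt(3)) ≈ 7037.3 + 404.95*I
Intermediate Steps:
r = I*sqrt(3) (r = sqrt(-3) = I*sqrt(3) ≈ 1.732*I)
K(P) = sqrt(P + I*sqrt(3))
1814*K(15) = 1814*sqrt(15 + I*sqrt(3))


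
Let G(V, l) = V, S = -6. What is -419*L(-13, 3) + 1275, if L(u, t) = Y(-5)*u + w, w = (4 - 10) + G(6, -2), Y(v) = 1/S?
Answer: 2203/6 ≈ 367.17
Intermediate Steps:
Y(v) = -⅙ (Y(v) = 1/(-6) = -⅙)
w = 0 (w = (4 - 10) + 6 = -6 + 6 = 0)
L(u, t) = -u/6 (L(u, t) = -u/6 + 0 = -u/6)
-419*L(-13, 3) + 1275 = -(-419)*(-13)/6 + 1275 = -419*13/6 + 1275 = -5447/6 + 1275 = 2203/6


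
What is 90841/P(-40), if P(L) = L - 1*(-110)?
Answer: 90841/70 ≈ 1297.7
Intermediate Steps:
P(L) = 110 + L (P(L) = L + 110 = 110 + L)
90841/P(-40) = 90841/(110 - 40) = 90841/70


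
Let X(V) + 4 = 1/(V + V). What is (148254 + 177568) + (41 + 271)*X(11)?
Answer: 3570470/11 ≈ 3.2459e+5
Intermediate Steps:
X(V) = -4 + 1/(2*V) (X(V) = -4 + 1/(V + V) = -4 + 1/(2*V))
(148254 + 177568) + (41 + 271)*X(11) = (148254 + 177568) + (41 + 271)*(-4 + (1/2)/11) = 325822 + 312*(-4 + (1/2)*(1/11)) = 325822 + 312*(-4 + 1/22) = 325822 + 312*(-87/22) = 325822 - 13572/11 = 3570470/11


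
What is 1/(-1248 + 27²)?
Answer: -1/519 ≈ -0.0019268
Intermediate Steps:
1/(-1248 + 27²) = 1/(-1248 + 729) = 1/(-519) = -1/519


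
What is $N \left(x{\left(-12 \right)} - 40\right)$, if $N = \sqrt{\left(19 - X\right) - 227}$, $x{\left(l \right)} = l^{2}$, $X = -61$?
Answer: $728 i \sqrt{3} \approx 1260.9 i$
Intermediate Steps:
$N = 7 i \sqrt{3}$ ($N = \sqrt{\left(19 - -61\right) - 227} = \sqrt{\left(19 + 61\right) - 227} = \sqrt{80 - 227} = \sqrt{-147} = 7 i \sqrt{3} \approx 12.124 i$)
$N \left(x{\left(-12 \right)} - 40\right) = 7 i \sqrt{3} \left(\left(-12\right)^{2} - 40\right) = 7 i \sqrt{3} \left(144 - 40\right) = 7 i \sqrt{3} \cdot 104 = 728 i \sqrt{3}$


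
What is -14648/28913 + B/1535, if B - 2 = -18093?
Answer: -545549763/44381455 ≈ -12.292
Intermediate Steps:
B = -18091 (B = 2 - 18093 = -18091)
-14648/28913 + B/1535 = -14648/28913 - 18091/1535 = -545549763/44381455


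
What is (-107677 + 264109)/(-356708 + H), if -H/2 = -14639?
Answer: -78216/163715 ≈ -0.47776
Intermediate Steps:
H = 29278 (H = -2*(-14639) = 29278)
(-107677 + 264109)/(-356708 + H) = (-107677 + 264109)/(-356708 + 29278) = 156432/(-327430) = 156432*(-1/327430) = -78216/163715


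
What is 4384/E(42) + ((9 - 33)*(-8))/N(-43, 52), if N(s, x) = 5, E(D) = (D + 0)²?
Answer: 90152/2205 ≈ 40.885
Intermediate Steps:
E(D) = D²
4384/E(42) + ((9 - 33)*(-8))/N(-43, 52) = 4384/(42²) + ((9 - 33)*(-8))/5 = 4384/1764 - 24*(-8)*(⅕) = 4384*(1/1764) + 192*(⅕) = 1096/441 + 192/5 = 90152/2205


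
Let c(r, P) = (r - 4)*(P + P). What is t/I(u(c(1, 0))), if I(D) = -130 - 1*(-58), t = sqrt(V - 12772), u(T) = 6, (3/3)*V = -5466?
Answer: -I*sqrt(18238)/72 ≈ -1.8757*I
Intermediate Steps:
V = -5466
c(r, P) = 2*P*(-4 + r) (c(r, P) = (-4 + r)*(2*P) = 2*P*(-4 + r))
t = I*sqrt(18238) (t = sqrt(-5466 - 12772) = sqrt(-18238) = I*sqrt(18238) ≈ 135.05*I)
I(D) = -72 (I(D) = -130 + 58 = -72)
t/I(u(c(1, 0))) = (I*sqrt(18238))/(-72) = (I*sqrt(18238))*(-1/72) = -I*sqrt(18238)/72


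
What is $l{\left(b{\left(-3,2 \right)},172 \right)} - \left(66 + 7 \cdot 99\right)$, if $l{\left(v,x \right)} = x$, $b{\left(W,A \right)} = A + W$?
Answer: $-587$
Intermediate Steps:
$l{\left(b{\left(-3,2 \right)},172 \right)} - \left(66 + 7 \cdot 99\right) = 172 - \left(66 + 7 \cdot 99\right) = 172 - \left(66 + 693\right) = 172 - 759 = -587$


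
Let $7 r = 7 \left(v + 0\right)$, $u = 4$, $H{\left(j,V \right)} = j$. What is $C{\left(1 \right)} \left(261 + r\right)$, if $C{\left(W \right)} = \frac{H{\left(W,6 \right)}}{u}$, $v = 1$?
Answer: $\frac{131}{2} \approx 65.5$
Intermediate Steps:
$r = 1$ ($r = \frac{7 \left(1 + 0\right)}{7} = \frac{7 \cdot 1}{7} = \frac{1}{7} \cdot 7 = 1$)
$C{\left(W \right)} = \frac{W}{4}$
$C{\left(1 \right)} \left(261 + r\right) = \frac{1}{4} \cdot 1 \left(261 + 1\right) = \frac{1}{4} \cdot 262 = \frac{131}{2}$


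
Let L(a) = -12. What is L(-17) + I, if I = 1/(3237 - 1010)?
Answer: -26723/2227 ≈ -12.000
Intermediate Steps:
I = 1/2227 ≈ 0.00044903
L(-17) + I = -12 + 1/2227 = -26723/2227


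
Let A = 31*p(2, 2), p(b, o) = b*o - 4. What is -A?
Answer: 0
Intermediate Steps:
p(b, o) = -4 + b*o
A = 0 (A = 31*(-4 + 2*2) = 31*(-4 + 4) = 31*0 = 0)
-A = -1*0 = 0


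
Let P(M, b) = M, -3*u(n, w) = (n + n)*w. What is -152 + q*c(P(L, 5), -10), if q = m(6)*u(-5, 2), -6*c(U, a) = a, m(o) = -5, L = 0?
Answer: -1868/9 ≈ -207.56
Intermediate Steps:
u(n, w) = -2*n*w/3 (u(n, w) = -(n + n)*w/3 = -2*n*w/3)
c(U, a) = -a/6
q = -100/3 (q = -(-10)*(-5)*2/3 = -5*20/3 = -100/3 ≈ -33.333)
-152 + q*c(P(L, 5), -10) = -152 - (-50)*(-10)/9 = -152 - 100/3*5/3 = -152 - 500/9 = -1868/9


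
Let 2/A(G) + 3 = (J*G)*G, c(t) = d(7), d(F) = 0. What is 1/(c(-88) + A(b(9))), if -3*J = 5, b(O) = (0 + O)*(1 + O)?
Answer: -13503/2 ≈ -6751.5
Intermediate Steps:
c(t) = 0
b(O) = O*(1 + O)
J = -5/3 (J = -⅓*5 = -5/3 ≈ -1.6667)
A(G) = 2/(-3 - 5*G²/3) (A(G) = 2/(-3 + (-5*G/3)*G) = 2/(-3 - 5*G²/3))
1/(c(-88) + A(b(9))) = 1/(0 - 6/(9 + 5*(9*(1 + 9))²)) = 1/(0 - 6/(9 + 5*(9*10)²)) = 1/(0 - 6/(9 + 5*90²)) = 1/(0 - 6/(9 + 5*8100)) = 1/(0 - 6/(9 + 40500)) = 1/(0 - 6/40509) = 1/(0 - 6*1/40509) = 1/(0 - 2/13503) = 1/(-2/13503) = -13503/2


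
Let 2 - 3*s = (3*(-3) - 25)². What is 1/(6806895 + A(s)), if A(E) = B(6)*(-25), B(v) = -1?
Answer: 1/6806920 ≈ 1.4691e-7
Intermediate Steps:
s = -1154/3 (s = ⅔ - (3*(-3) - 25)²/3 = ⅔ - (-9 - 25)²/3 = ⅔ - ⅓*(-34)² = ⅔ - ⅓*1156 = ⅔ - 1156/3 = -1154/3 ≈ -384.67)
A(E) = 25 (A(E) = -1*(-25) = 25)
1/(6806895 + A(s)) = 1/(6806895 + 25) = 1/6806920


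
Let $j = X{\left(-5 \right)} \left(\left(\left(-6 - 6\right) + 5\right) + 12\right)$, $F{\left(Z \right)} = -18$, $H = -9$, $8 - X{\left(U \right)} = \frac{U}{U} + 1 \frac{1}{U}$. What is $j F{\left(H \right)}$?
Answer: $-648$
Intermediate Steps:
$X{\left(U \right)} = 7 - \frac{1}{U}$ ($X{\left(U \right)} = 8 - \left(\frac{U}{U} + 1 \frac{1}{U}\right) = 8 - \left(1 + \frac{1}{U}\right) = 7 - \frac{1}{U}$)
$j = 36$ ($j = \left(7 - \frac{1}{-5}\right) \left(\left(\left(-6 - 6\right) + 5\right) + 12\right) = \left(7 - - \frac{1}{5}\right) \left(\left(-12 + 5\right) + 12\right) = \left(7 + \frac{1}{5}\right) \left(-7 + 12\right) = \frac{36}{5} \cdot 5 = 36$)
$j F{\left(H \right)} = 36 \left(-18\right) = -648$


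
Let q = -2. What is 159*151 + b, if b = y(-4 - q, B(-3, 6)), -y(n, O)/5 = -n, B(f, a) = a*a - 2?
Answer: 23999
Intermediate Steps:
B(f, a) = -2 + a**2 (B(f, a) = a**2 - 2 = -2 + a**2)
y(n, O) = 5*n (y(n, O) = -(-5)*n = 5*n)
b = -10 (b = 5*(-4 - 1*(-2)) = 5*(-4 + 2) = 5*(-2) = -10)
159*151 + b = 159*151 - 10 = 24009 - 10 = 23999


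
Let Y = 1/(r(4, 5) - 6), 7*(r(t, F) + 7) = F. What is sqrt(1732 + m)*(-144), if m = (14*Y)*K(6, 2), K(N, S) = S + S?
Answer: -288*sqrt(798510)/43 ≈ -5985.0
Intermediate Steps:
r(t, F) = -7 + F/7
K(N, S) = 2*S
Y = -7/86 (Y = 1/((-7 + (1/7)*5) - 6) = 1/((-7 + 5/7) - 6) = 1/(-44/7 - 6) = 1/(-86/7) = -7/86 ≈ -0.081395)
m = -196/43 (m = (14*(-7/86))*(2*2) = -49/43*4 = -196/43 ≈ -4.5581)
sqrt(1732 + m)*(-144) = sqrt(1732 - 196/43)*(-144) = sqrt(74280/43)*(-144) = (2*sqrt(798510)/43)*(-144) = -288*sqrt(798510)/43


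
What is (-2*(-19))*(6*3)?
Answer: 684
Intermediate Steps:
(-2*(-19))*(6*3) = 38*18 = 684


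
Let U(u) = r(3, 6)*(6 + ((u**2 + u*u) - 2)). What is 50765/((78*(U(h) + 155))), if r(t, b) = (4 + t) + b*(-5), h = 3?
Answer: -3905/2106 ≈ -1.8542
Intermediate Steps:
r(t, b) = 4 + t - 5*b (r(t, b) = (4 + t) - 5*b = 4 + t - 5*b)
U(u) = -92 - 46*u**2 (U(u) = (4 + 3 - 5*6)*(6 + ((u**2 + u*u) - 2)) = (4 + 3 - 30)*(6 + ((u**2 + u**2) - 2)) = -23*(6 + (2*u**2 - 2)) = -23*(6 + (-2 + 2*u**2)) = -23*(4 + 2*u**2) = -92 - 46*u**2)
50765/((78*(U(h) + 155))) = 50765/((78*((-92 - 46*3**2) + 155))) = 50765/((78*((-92 - 46*9) + 155))) = 50765/((78*((-92 - 414) + 155))) = 50765/((78*(-506 + 155))) = 50765/((78*(-351))) = 50765/(-27378) = 50765*(-1/27378) = -3905/2106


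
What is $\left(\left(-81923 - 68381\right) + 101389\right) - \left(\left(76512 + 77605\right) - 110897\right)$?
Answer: $-92135$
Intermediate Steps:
$\left(\left(-81923 - 68381\right) + 101389\right) - \left(\left(76512 + 77605\right) - 110897\right) = \left(-150304 + 101389\right) - \left(154117 - 110897\right) = -48915 - 43220 = -92135$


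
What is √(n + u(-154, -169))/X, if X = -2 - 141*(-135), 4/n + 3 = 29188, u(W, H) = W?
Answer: I*√131171573910/555478105 ≈ 0.00065201*I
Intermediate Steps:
n = 4/29185 (n = 4/(-3 + 29188) = 4/29185 ≈ 0.00013706)
X = 19033 (X = -2 + 19035 = 19033)
√(n + u(-154, -169))/X = √(4/29185 - 154)/19033 = √(-4494486/29185)*(1/19033) = (I*√131171573910/29185)*(1/19033) = I*√131171573910/555478105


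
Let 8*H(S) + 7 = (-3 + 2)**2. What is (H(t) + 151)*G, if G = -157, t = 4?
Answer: -94357/4 ≈ -23589.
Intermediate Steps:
H(S) = -3/4 (H(S) = -7/8 + (-3 + 2)**2/8 = -7/8 + (1/8)*(-1)**2 = -7/8 + (1/8)*1 = -7/8 + 1/8 = -3/4)
(H(t) + 151)*G = (-3/4 + 151)*(-157) = (601/4)*(-157) = -94357/4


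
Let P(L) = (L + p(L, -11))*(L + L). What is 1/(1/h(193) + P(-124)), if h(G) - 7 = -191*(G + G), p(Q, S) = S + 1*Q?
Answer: 73719/4735118807 ≈ 1.5569e-5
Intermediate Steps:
p(Q, S) = Q + S (p(Q, S) = S + Q = Q + S)
h(G) = 7 - 382*G (h(G) = 7 - 191*(G + G) = 7 - 382*G)
P(L) = 2*L*(-11 + 2*L) (P(L) = (L + (L - 11))*(L + L) = (L + (-11 + L))*(2*L) = (-11 + 2*L)*(2*L) = 2*L*(-11 + 2*L))
1/(1/h(193) + P(-124)) = 1/(1/(7 - 382*193) + 2*(-124)*(-11 + 2*(-124))) = 1/(1/(7 - 73726) + 2*(-124)*(-11 - 248)) = 1/(1/(-73719) + 2*(-124)*(-259)) = 1/(-1/73719 + 64232) = 1/(4735118807/73719) = 73719/4735118807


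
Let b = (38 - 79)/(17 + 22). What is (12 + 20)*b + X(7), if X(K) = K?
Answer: -1039/39 ≈ -26.641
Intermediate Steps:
b = -41/39 ≈ -1.0513
(12 + 20)*b + X(7) = (12 + 20)*(-41/39) + 7 = 32*(-41/39) + 7 = -1312/39 + 7 = -1039/39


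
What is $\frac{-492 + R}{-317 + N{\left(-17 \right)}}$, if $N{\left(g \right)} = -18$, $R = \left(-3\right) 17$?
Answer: $\frac{543}{335} \approx 1.6209$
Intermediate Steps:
$R = -51$
$\frac{-492 + R}{-317 + N{\left(-17 \right)}} = \frac{-492 - 51}{-317 - 18} = - \frac{543}{-335} = \left(-543\right) \left(- \frac{1}{335}\right) = \frac{543}{335}$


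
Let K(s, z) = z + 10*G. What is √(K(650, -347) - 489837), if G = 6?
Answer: 2*I*√122531 ≈ 700.09*I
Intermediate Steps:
K(s, z) = 60 + z (K(s, z) = z + 10*6 = z + 60 = 60 + z)
√(K(650, -347) - 489837) = √((60 - 347) - 489837) = √(-287 - 489837) = √(-490124) = 2*I*√122531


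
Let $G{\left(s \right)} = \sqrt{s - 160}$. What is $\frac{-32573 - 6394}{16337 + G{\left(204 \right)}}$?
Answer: $- \frac{636603879}{266897525} + \frac{77934 \sqrt{11}}{266897525} \approx -2.3842$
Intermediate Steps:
$G{\left(s \right)} = \sqrt{-160 + s}$
$\frac{-32573 - 6394}{16337 + G{\left(204 \right)}} = \frac{-32573 - 6394}{16337 + \sqrt{-160 + 204}} = - \frac{38967}{16337 + \sqrt{44}} = - \frac{38967}{16337 + 2 \sqrt{11}}$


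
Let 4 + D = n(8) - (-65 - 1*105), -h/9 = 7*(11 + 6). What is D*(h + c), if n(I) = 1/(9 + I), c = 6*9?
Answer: -2870991/17 ≈ -1.6888e+5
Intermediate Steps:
c = 54
h = -1071 (h = -63*(11 + 6) = -63*17 = -9*119 = -1071)
D = 2823/17 (D = -4 + (1/(9 + 8) - (-65 - 1*105)) = -4 + (1/17 - (-65 - 105)) = -4 + (1/17 - 1*(-170)) = -4 + (1/17 + 170) = -4 + 2891/17 = 2823/17 ≈ 166.06)
D*(h + c) = 2823*(-1071 + 54)/17 = (2823/17)*(-1017) = -2870991/17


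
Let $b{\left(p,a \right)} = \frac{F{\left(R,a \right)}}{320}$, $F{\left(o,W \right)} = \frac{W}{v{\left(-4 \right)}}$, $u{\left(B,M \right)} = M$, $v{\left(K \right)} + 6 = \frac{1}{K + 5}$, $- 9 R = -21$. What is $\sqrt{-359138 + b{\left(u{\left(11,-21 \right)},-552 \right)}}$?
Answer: $\frac{i \sqrt{143655062}}{20} \approx 599.28 i$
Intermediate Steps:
$R = \frac{7}{3}$ ($R = \left(- \frac{1}{9}\right) \left(-21\right) = \frac{7}{3} \approx 2.3333$)
$v{\left(K \right)} = -6 + \frac{1}{5 + K}$ ($v{\left(K \right)} = -6 + \frac{1}{K + 5} = -6 + \frac{1}{5 + K}$)
$F{\left(o,W \right)} = - \frac{W}{5}$ ($F{\left(o,W \right)} = \frac{W}{\frac{1}{5 - 4} \left(-29 - -24\right)} = \frac{W}{1^{-1} \left(-29 + 24\right)} = \frac{W}{1 \left(-5\right)} = \frac{W}{-5} = W \left(- \frac{1}{5}\right) = - \frac{W}{5}$)
$b{\left(p,a \right)} = - \frac{a}{1600}$ ($b{\left(p,a \right)} = \frac{\left(- \frac{1}{5}\right) a}{320} = - \frac{a}{5} \cdot \frac{1}{320} = - \frac{a}{1600}$)
$\sqrt{-359138 + b{\left(u{\left(11,-21 \right)},-552 \right)}} = \sqrt{-359138 - - \frac{69}{200}} = \sqrt{-359138 + \frac{69}{200}} = \sqrt{- \frac{71827531}{200}} = \frac{i \sqrt{143655062}}{20}$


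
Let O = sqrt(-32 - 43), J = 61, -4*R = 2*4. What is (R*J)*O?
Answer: -610*I*sqrt(3) ≈ -1056.6*I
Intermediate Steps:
R = -2 (R = -4/2 = -1/4*8 = -2)
O = 5*I*sqrt(3) (O = sqrt(-75) = 5*I*sqrt(3) ≈ 8.6602*I)
(R*J)*O = (-2*61)*(5*I*sqrt(3)) = -610*I*sqrt(3)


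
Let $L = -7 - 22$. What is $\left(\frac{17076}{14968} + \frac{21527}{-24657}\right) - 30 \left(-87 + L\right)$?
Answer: $\frac{321112105819}{92266494} \approx 3480.3$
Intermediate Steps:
$L = -29$ ($L = -7 - 22 = -29$)
$\left(\frac{17076}{14968} + \frac{21527}{-24657}\right) - 30 \left(-87 + L\right) = \left(\frac{17076}{14968} + \frac{21527}{-24657}\right) - 30 \left(-87 - 29\right) = \left(17076 \cdot \frac{1}{14968} + 21527 \left(- \frac{1}{24657}\right)\right) - 30 \left(-116\right) = \left(\frac{4269}{3742} - \frac{21527}{24657}\right) - -3480 = \frac{24706699}{92266494} + 3480 = \frac{321112105819}{92266494}$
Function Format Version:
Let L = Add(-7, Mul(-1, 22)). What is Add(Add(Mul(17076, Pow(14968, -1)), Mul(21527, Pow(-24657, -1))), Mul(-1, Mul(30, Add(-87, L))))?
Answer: Rational(321112105819, 92266494) ≈ 3480.3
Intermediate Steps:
L = -29 (L = Add(-7, -22) = -29)
Add(Add(Mul(17076, Pow(14968, -1)), Mul(21527, Pow(-24657, -1))), Mul(-1, Mul(30, Add(-87, L)))) = Add(Add(Mul(17076, Pow(14968, -1)), Mul(21527, Pow(-24657, -1))), Mul(-1, Mul(30, Add(-87, -29)))) = Add(Add(Mul(17076, Rational(1, 14968)), Mul(21527, Rational(-1, 24657))), Mul(-1, Mul(30, -116))) = Add(Add(Rational(4269, 3742), Rational(-21527, 24657)), Mul(-1, -3480)) = Add(Rational(24706699, 92266494), 3480) = Rational(321112105819, 92266494)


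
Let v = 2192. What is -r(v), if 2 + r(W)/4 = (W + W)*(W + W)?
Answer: -76877816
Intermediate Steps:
r(W) = -8 + 16*W**2 (r(W) = -8 + 4*((W + W)*(W + W)) = -8 + 4*((2*W)*(2*W)) = -8 + 4*(4*W**2) = -8 + 16*W**2)
-r(v) = -(-8 + 16*2192**2) = -(-8 + 16*4804864) = -(-8 + 76877824) = -1*76877816 = -76877816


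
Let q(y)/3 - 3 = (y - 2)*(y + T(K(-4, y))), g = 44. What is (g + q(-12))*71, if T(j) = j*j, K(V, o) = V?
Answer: -8165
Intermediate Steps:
T(j) = j**2
q(y) = 9 + 3*(-2 + y)*(16 + y) (q(y) = 9 + 3*((y - 2)*(y + (-4)**2)) = 9 + 3*((-2 + y)*(y + 16)) = 9 + 3*((-2 + y)*(16 + y)) = 9 + 3*(-2 + y)*(16 + y))
(g + q(-12))*71 = (44 + (-87 + 3*(-12)**2 + 42*(-12)))*71 = (44 + (-87 + 3*144 - 504))*71 = (44 + (-87 + 432 - 504))*71 = (44 - 159)*71 = -115*71 = -8165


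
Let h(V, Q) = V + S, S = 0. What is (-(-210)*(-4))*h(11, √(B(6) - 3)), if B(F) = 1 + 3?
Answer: -9240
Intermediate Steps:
B(F) = 4
h(V, Q) = V (h(V, Q) = V + 0 = V)
(-(-210)*(-4))*h(11, √(B(6) - 3)) = -(-210)*(-4)*11 = -30*28*11 = -840*11 = -9240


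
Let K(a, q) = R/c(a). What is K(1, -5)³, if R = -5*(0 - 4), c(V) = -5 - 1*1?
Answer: -1000/27 ≈ -37.037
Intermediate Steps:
c(V) = -6 (c(V) = -5 - 1 = -6)
R = 20 (R = -5*(-4) = 20)
K(a, q) = -10/3 (K(a, q) = 20/(-6) = 20*(-⅙) = -10/3)
K(1, -5)³ = (-10/3)³ = -1000/27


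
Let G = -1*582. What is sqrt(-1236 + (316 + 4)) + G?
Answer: -582 + 2*I*sqrt(229) ≈ -582.0 + 30.266*I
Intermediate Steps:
G = -582
sqrt(-1236 + (316 + 4)) + G = sqrt(-1236 + (316 + 4)) - 582 = sqrt(-1236 + 320) - 582 = sqrt(-916) - 582 = 2*I*sqrt(229) - 582 = -582 + 2*I*sqrt(229)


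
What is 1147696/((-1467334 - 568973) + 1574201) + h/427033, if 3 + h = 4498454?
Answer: 794328565919/98667255749 ≈ 8.0506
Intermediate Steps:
h = 4498451 (h = -3 + 4498454 = 4498451)
1147696/((-1467334 - 568973) + 1574201) + h/427033 = 1147696/((-1467334 - 568973) + 1574201) + 4498451/427033 = 1147696/(-2036307 + 1574201) + 4498451*(1/427033) = 1147696/(-462106) + 4498451/427033 = 1147696*(-1/462106) + 4498451/427033 = -573848/231053 + 4498451/427033 = 794328565919/98667255749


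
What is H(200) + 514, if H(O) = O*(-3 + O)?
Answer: 39914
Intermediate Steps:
H(200) + 514 = 200*(-3 + 200) + 514 = 200*197 + 514 = 39400 + 514 = 39914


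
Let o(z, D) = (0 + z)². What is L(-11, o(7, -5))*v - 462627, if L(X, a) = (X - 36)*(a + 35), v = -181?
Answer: 251961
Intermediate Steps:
o(z, D) = z²
L(X, a) = (-36 + X)*(35 + a)
L(-11, o(7, -5))*v - 462627 = (-1260 - 36*7² + 35*(-11) - 11*7²)*(-181) - 462627 = (-1260 - 36*49 - 385 - 11*49)*(-181) - 462627 = (-1260 - 1764 - 385 - 539)*(-181) - 462627 = -3948*(-181) - 462627 = 714588 - 462627 = 251961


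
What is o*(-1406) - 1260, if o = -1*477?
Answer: 669402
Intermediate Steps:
o = -477
o*(-1406) - 1260 = -477*(-1406) - 1260 = 670662 - 1260 = 669402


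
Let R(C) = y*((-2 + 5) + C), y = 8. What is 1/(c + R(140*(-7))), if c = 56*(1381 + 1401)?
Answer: 1/147976 ≈ 6.7579e-6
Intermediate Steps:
R(C) = 24 + 8*C (R(C) = 8*((-2 + 5) + C) = 8*(3 + C) = 24 + 8*C)
c = 155792 (c = 56*2782 = 155792)
1/(c + R(140*(-7))) = 1/(155792 + (24 + 8*(140*(-7)))) = 1/(155792 + (24 + 8*(-980))) = 1/(155792 + (24 - 7840)) = 1/(155792 - 7816) = 1/147976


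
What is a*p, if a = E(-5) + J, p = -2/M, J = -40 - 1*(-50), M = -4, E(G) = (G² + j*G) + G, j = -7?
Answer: 65/2 ≈ 32.500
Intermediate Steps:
E(G) = G² - 6*G (E(G) = (G² - 7*G) + G = G² - 6*G)
J = 10 (J = -40 + 50 = 10)
p = ½ (p = -2/(-4) = -2*(-¼) = ½ ≈ 0.50000)
a = 65 (a = -5*(-6 - 5) + 10 = -5*(-11) + 10 = 55 + 10 = 65)
a*p = 65*(½) = 65/2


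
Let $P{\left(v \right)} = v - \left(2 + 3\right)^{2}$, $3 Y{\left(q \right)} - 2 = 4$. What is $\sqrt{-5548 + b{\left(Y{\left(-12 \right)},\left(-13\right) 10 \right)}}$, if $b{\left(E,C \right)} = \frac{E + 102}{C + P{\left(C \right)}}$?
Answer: $\frac{2 i \sqrt{112666485}}{285} \approx 74.487 i$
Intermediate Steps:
$Y{\left(q \right)} = 2$ ($Y{\left(q \right)} = \frac{2}{3} + \frac{1}{3} \cdot 4 = \frac{2}{3} + \frac{4}{3} = 2$)
$P{\left(v \right)} = -25 + v$ ($P{\left(v \right)} = v - 5^{2} = v - 25 = -25 + v$)
$b{\left(E,C \right)} = \frac{102 + E}{-25 + 2 C}$ ($b{\left(E,C \right)} = \frac{E + 102}{C + \left(-25 + C\right)} = \frac{102 + E}{-25 + 2 C}$)
$\sqrt{-5548 + b{\left(Y{\left(-12 \right)},\left(-13\right) 10 \right)}} = \sqrt{-5548 + \frac{102 + 2}{-25 + 2 \left(\left(-13\right) 10\right)}} = \sqrt{-5548 + \frac{1}{-25 + 2 \left(-130\right)} 104} = \sqrt{-5548 + \frac{1}{-25 - 260} \cdot 104} = \sqrt{-5548 + \frac{1}{-285} \cdot 104} = \sqrt{-5548 - \frac{104}{285}} = \sqrt{- \frac{1581284}{285}} = \frac{2 i \sqrt{112666485}}{285}$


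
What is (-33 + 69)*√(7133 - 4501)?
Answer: 72*√658 ≈ 1846.9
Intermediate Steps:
(-33 + 69)*√(7133 - 4501) = 36*√2632 = 36*(2*√658) = 72*√658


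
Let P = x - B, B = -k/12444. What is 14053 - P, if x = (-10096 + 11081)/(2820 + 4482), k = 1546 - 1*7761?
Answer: 70943014403/5048116 ≈ 14053.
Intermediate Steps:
k = -6215 (k = 1546 - 7761 = -6215)
B = 6215/12444 (B = -1*(-6215)/12444 = 6215*(1/12444) = 6215/12444 ≈ 0.49944)
x = 985/7302 ≈ 0.13489
P = -1840255/5048116 (P = 985/7302 - 1*6215/12444 = 985/7302 - 6215/12444 = -1840255/5048116 ≈ -0.36454)
14053 - P = 14053 - 1*(-1840255/5048116) = 14053 + 1840255/5048116 = 70943014403/5048116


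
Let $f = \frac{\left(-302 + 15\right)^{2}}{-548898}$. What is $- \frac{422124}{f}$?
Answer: $\frac{4728633048}{1681} \approx 2.813 \cdot 10^{6}$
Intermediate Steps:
$f = - \frac{1681}{11202}$ ($f = \left(-287\right)^{2} \left(- \frac{1}{548898}\right) = 82369 \left(- \frac{1}{548898}\right) = - \frac{1681}{11202} \approx -0.15006$)
$- \frac{422124}{f} = - \frac{422124}{- \frac{1681}{11202}} = \left(-422124\right) \left(- \frac{11202}{1681}\right) = \frac{4728633048}{1681}$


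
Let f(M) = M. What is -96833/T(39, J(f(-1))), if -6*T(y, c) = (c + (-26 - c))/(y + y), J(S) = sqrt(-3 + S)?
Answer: -1742994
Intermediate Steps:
T(y, c) = 13/(6*y) (T(y, c) = -(c + (-26 - c))/(6*(y + y)) = -(-13)/(3*(2*y)) = -(-13)*1/(2*y)/3 = -(-13)/(6*y) = 13/(6*y))
-96833/T(39, J(f(-1))) = -96833/((13/6)/39) = -96833/((13/6)*(1/39)) = -96833/1/18 = -96833*18 = -1742994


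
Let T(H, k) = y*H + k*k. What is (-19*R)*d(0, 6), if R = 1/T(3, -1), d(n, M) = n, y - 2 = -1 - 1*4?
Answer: 0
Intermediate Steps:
y = -3 (y = 2 + (-1 - 1*4) = 2 + (-1 - 4) = 2 - 5 = -3)
T(H, k) = k² - 3*H (T(H, k) = -3*H + k*k = -3*H + k² = k² - 3*H)
R = -⅛ (R = 1/((-1)² - 3*3) = 1/(1 - 9) = 1/(-8) = -⅛ ≈ -0.12500)
(-19*R)*d(0, 6) = -19*(-⅛)*0 = (19/8)*0 = 0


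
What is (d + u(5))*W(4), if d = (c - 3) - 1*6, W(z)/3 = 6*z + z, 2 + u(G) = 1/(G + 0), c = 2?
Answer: -3696/5 ≈ -739.20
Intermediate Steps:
u(G) = -2 + 1/G (u(G) = -2 + 1/(G + 0) = -2 + 1/G)
W(z) = 21*z (W(z) = 3*(6*z + z) = 3*(7*z) = 21*z)
d = -7 (d = (2 - 3) - 1*6 = -1 - 6 = -7)
(d + u(5))*W(4) = (-7 + (-2 + 1/5))*(21*4) = (-7 + (-2 + ⅕))*84 = (-7 - 9/5)*84 = -44/5*84 = -3696/5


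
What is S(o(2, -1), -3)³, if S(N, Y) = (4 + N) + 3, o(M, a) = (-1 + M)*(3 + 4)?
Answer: 2744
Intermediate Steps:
o(M, a) = -7 + 7*M (o(M, a) = (-1 + M)*7 = -7 + 7*M)
S(N, Y) = 7 + N
S(o(2, -1), -3)³ = (7 + (-7 + 7*2))³ = (7 + (-7 + 14))³ = (7 + 7)³ = 14³ = 2744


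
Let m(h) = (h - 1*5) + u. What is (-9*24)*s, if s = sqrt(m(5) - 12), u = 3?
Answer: -648*I ≈ -648.0*I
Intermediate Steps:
m(h) = -2 + h (m(h) = (h - 1*5) + 3 = (h - 5) + 3 = (-5 + h) + 3 = -2 + h)
s = 3*I (s = sqrt((-2 + 5) - 12) = sqrt(3 - 12) = sqrt(-9) = 3*I ≈ 3.0*I)
(-9*24)*s = (-9*24)*(3*I) = -648*I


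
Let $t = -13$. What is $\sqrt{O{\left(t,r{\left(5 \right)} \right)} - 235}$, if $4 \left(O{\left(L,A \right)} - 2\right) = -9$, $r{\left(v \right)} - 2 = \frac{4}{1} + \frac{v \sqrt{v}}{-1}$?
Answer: $\frac{i \sqrt{941}}{2} \approx 15.338 i$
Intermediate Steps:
$r{\left(v \right)} = 6 - v^{\frac{3}{2}}$ ($r{\left(v \right)} = 2 + \left(\frac{4}{1} + \frac{v \sqrt{v}}{-1}\right) = 2 + \left(4 \cdot 1 + v^{\frac{3}{2}} \left(-1\right)\right) = 2 - \left(-4 + v^{\frac{3}{2}}\right) = 6 - v^{\frac{3}{2}}$)
$O{\left(L,A \right)} = - \frac{1}{4}$ ($O{\left(L,A \right)} = 2 + \frac{1}{4} \left(-9\right) = 2 - \frac{9}{4} = - \frac{1}{4}$)
$\sqrt{O{\left(t,r{\left(5 \right)} \right)} - 235} = \sqrt{- \frac{1}{4} - 235} = \sqrt{- \frac{941}{4}} = \frac{i \sqrt{941}}{2}$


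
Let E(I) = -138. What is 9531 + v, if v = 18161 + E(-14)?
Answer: 27554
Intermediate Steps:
v = 18023 (v = 18161 - 138 = 18023)
9531 + v = 9531 + 18023 = 27554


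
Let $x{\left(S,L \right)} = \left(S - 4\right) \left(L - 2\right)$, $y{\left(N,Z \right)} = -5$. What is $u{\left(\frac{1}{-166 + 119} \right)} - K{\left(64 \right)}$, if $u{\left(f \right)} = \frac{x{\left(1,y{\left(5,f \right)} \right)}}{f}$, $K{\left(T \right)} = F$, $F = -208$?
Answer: $-779$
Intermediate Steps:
$K{\left(T \right)} = -208$
$x{\left(S,L \right)} = \left(-4 + S\right) \left(-2 + L\right)$
$u{\left(f \right)} = \frac{21}{f}$ ($u{\left(f \right)} = \frac{8 - -20 - 2 - 5}{f} = \frac{8 + 20 - 2 - 5}{f} = \frac{21}{f}$)
$u{\left(\frac{1}{-166 + 119} \right)} - K{\left(64 \right)} = \frac{21}{\frac{1}{-166 + 119}} - -208 = \frac{21}{\frac{1}{-47}} + 208 = \frac{21}{- \frac{1}{47}} + 208 = 21 \left(-47\right) + 208 = -987 + 208 = -779$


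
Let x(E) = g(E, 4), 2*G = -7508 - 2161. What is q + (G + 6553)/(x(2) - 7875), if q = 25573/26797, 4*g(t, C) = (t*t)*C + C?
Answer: 310417731/421784780 ≈ 0.73596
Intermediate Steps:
G = -9669/2 (G = (-7508 - 2161)/2 = (½)*(-9669) = -9669/2 ≈ -4834.5)
g(t, C) = C/4 + C*t²/4 (g(t, C) = ((t*t)*C + C)/4 = (t²*C + C)/4 = (C*t² + C)/4 = (C + C*t²)/4 = C/4 + C*t²/4)
x(E) = 1 + E² (x(E) = (¼)*4*(1 + E²) = 1 + E²)
q = 25573/26797 (q = 25573*(1/26797) = 25573/26797 ≈ 0.95432)
q + (G + 6553)/(x(2) - 7875) = 25573/26797 + (-9669/2 + 6553)/((1 + 2²) - 7875) = 25573/26797 + 3437/(2*((1 + 4) - 7875)) = 25573/26797 + 3437/(2*(5 - 7875)) = 25573/26797 + (3437/2)/(-7870) = 25573/26797 + (3437/2)*(-1/7870) = 25573/26797 - 3437/15740 = 310417731/421784780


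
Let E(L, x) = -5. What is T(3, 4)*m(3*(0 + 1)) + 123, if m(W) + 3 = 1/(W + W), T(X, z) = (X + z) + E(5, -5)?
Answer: 352/3 ≈ 117.33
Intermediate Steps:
T(X, z) = -5 + X + z (T(X, z) = (X + z) - 5 = -5 + X + z)
m(W) = -3 + 1/(2*W) (m(W) = -3 + 1/(W + W) = -3 + 1/(2*W))
T(3, 4)*m(3*(0 + 1)) + 123 = (-5 + 3 + 4)*(-3 + 1/(2*((3*(0 + 1))))) + 123 = 2*(-3 + 1/(2*((3*1)))) + 123 = 2*(-3 + (½)/3) + 123 = 2*(-3 + (½)*(⅓)) + 123 = 2*(-3 + ⅙) + 123 = 2*(-17/6) + 123 = -17/3 + 123 = 352/3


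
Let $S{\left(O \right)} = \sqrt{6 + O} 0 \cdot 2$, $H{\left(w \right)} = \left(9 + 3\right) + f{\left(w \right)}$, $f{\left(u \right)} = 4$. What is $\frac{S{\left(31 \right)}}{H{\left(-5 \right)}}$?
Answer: $0$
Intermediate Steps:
$H{\left(w \right)} = 16$ ($H{\left(w \right)} = \left(9 + 3\right) + 4 = 12 + 4 = 16$)
$S{\left(O \right)} = 0$ ($S{\left(O \right)} = 0 \cdot 2 = 0$)
$\frac{S{\left(31 \right)}}{H{\left(-5 \right)}} = \frac{0}{16} = 0 \cdot \frac{1}{16} = 0$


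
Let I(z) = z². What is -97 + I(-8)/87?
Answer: -8375/87 ≈ -96.264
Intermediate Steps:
-97 + I(-8)/87 = -97 + (-8)²/87 = -97 + (1/87)*64 = -97 + 64/87 = -8375/87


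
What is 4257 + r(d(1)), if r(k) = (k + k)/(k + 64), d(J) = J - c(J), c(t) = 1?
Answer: 4257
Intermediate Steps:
d(J) = -1 + J (d(J) = J - 1*1 = J - 1 = -1 + J)
r(k) = 2*k/(64 + k) (r(k) = (2*k)/(64 + k) = 2*k/(64 + k))
4257 + r(d(1)) = 4257 + 2*(-1 + 1)/(64 + (-1 + 1)) = 4257 + 2*0/(64 + 0) = 4257 + 2*0/64 = 4257 + 2*0*(1/64) = 4257 + 0 = 4257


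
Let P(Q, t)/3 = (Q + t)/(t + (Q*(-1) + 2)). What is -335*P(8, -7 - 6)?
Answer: -5025/19 ≈ -264.47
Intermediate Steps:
P(Q, t) = 3*(Q + t)/(2 + t - Q) (P(Q, t) = 3*((Q + t)/(t + (Q*(-1) + 2))) = 3*((Q + t)/(t + (-Q + 2))) = 3*((Q + t)/(t + (2 - Q))) = 3*((Q + t)/(2 + t - Q)) = 3*(Q + t)/(2 + t - Q))
-335*P(8, -7 - 6) = -1005*(8 + (-7 - 6))/(2 + (-7 - 6) - 1*8) = -1005*(8 - 13)/(2 - 13 - 8) = -1005*(-5)/(-19) = -1005*(-1)*(-5)/19 = -335*15/19 = -5025/19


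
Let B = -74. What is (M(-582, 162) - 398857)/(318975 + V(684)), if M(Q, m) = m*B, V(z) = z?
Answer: -3235/2517 ≈ -1.2853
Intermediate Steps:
M(Q, m) = -74*m (M(Q, m) = m*(-74) = -74*m)
(M(-582, 162) - 398857)/(318975 + V(684)) = (-74*162 - 398857)/(318975 + 684) = (-11988 - 398857)/319659 = -410845*1/319659 = -3235/2517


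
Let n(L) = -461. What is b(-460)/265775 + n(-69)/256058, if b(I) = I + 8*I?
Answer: -236520479/13610762990 ≈ -0.017377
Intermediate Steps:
b(I) = 9*I
b(-460)/265775 + n(-69)/256058 = (9*(-460))/265775 - 461/256058 = -4140*1/265775 - 461*1/256058 = -828/53155 - 461/256058 = -236520479/13610762990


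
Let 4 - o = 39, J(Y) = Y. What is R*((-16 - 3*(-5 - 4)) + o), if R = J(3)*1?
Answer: -72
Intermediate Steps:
R = 3 (R = 3*1 = 3)
o = -35 (o = 4 - 1*39 = 4 - 39 = -35)
R*((-16 - 3*(-5 - 4)) + o) = 3*((-16 - 3*(-5 - 4)) - 35) = 3*((-16 - 3*(-9)) - 35) = 3*((-16 + 27) - 35) = 3*(11 - 35) = 3*(-24) = -72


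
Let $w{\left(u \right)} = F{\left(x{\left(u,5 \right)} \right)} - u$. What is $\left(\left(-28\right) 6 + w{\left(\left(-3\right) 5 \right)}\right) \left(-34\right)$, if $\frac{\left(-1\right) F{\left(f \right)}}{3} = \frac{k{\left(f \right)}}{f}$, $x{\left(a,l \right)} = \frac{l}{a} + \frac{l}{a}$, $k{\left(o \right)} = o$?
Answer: $5304$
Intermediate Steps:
$x{\left(a,l \right)} = \frac{2 l}{a}$
$F{\left(f \right)} = -3$ ($F{\left(f \right)} = - 3 \frac{f}{f} = \left(-3\right) 1 = -3$)
$w{\left(u \right)} = -3 - u$
$\left(\left(-28\right) 6 + w{\left(\left(-3\right) 5 \right)}\right) \left(-34\right) = \left(\left(-28\right) 6 - \left(3 - 15\right)\right) \left(-34\right) = \left(-168 - -12\right) \left(-34\right) = \left(-168 + \left(-3 + 15\right)\right) \left(-34\right) = \left(-168 + 12\right) \left(-34\right) = \left(-156\right) \left(-34\right) = 5304$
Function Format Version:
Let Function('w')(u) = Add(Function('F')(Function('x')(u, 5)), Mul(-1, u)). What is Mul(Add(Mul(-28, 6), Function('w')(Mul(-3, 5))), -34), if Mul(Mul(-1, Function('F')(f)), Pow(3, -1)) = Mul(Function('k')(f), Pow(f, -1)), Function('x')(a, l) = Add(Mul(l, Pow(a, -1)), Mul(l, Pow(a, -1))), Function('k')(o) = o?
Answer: 5304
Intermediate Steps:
Function('x')(a, l) = Mul(2, l, Pow(a, -1))
Function('F')(f) = -3 (Function('F')(f) = Mul(-3, Mul(f, Pow(f, -1))) = Mul(-3, 1) = -3)
Function('w')(u) = Add(-3, Mul(-1, u))
Mul(Add(Mul(-28, 6), Function('w')(Mul(-3, 5))), -34) = Mul(Add(Mul(-28, 6), Add(-3, Mul(-1, Mul(-3, 5)))), -34) = Mul(Add(-168, Add(-3, Mul(-1, -15))), -34) = Mul(Add(-168, Add(-3, 15)), -34) = Mul(Add(-168, 12), -34) = Mul(-156, -34) = 5304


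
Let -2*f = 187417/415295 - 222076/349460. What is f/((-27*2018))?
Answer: -7425641/4393054548489 ≈ -1.6903e-6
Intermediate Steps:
f = 133661538/1451289907 (f = -(187417/415295 - 222076/349460)/2 = -(187417*(1/415295) - 222076*1/349460)/2 = -(187417/415295 - 55519/87365)/2 = -1/2*(-267323076/1451289907) = 133661538/1451289907 ≈ 0.092098)
f/((-27*2018)) = 133661538/(1451289907*((-27*2018))) = (133661538/1451289907)/(-54486) = (133661538/1451289907)*(-1/54486) = -7425641/4393054548489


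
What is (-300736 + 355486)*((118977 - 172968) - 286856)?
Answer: -18661373250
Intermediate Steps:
(-300736 + 355486)*((118977 - 172968) - 286856) = 54750*(-53991 - 286856) = 54750*(-340847) = -18661373250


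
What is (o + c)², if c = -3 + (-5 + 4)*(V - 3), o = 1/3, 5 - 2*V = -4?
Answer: 625/36 ≈ 17.361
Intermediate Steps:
V = 9/2 (V = 5/2 - ½*(-4) = 5/2 + 2 = 9/2 ≈ 4.5000)
o = ⅓ (o = 1*(⅓) = ⅓ ≈ 0.33333)
c = -9/2 (c = -3 + (-5 + 4)*(9/2 - 3) = -3 - 1*3/2 = -3 - 3/2 = -9/2 ≈ -4.5000)
(o + c)² = (⅓ - 9/2)² = (-25/6)² = 625/36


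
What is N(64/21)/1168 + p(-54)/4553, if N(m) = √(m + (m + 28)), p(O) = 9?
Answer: 9/4553 + √3759/12264 ≈ 0.0069760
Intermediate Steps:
N(m) = √(28 + 2*m) (N(m) = √(m + (28 + m)) = √(28 + 2*m))
N(64/21)/1168 + p(-54)/4553 = √(28 + 2*(64/21))/1168 + 9/4553 = √(28 + 2*(64*(1/21)))*(1/1168) + 9*(1/4553) = √(28 + 2*(64/21))*(1/1168) + 9/4553 = √(28 + 128/21)*(1/1168) + 9/4553 = √(716/21)*(1/1168) + 9/4553 = (2*√3759/21)*(1/1168) + 9/4553 = √3759/12264 + 9/4553 = 9/4553 + √3759/12264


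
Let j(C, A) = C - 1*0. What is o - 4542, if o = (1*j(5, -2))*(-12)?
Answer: -4602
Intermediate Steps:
j(C, A) = C (j(C, A) = C + 0 = C)
o = -60 (o = (1*5)*(-12) = 5*(-12) = -60)
o - 4542 = -60 - 4542 = -4602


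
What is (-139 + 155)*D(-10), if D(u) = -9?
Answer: -144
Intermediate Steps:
(-139 + 155)*D(-10) = (-139 + 155)*(-9) = 16*(-9) = -144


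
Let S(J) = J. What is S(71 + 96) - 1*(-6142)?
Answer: 6309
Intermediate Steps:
S(71 + 96) - 1*(-6142) = (71 + 96) - 1*(-6142) = 167 + 6142 = 6309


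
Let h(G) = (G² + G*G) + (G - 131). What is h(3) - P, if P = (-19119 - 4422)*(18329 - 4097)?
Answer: 335035402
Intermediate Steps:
P = -335035512 (P = -23541*14232 = -335035512)
h(G) = -131 + G + 2*G² (h(G) = (G² + G²) + (-131 + G) = 2*G² + (-131 + G) = -131 + G + 2*G²)
h(3) - P = (-131 + 3 + 2*3²) - 1*(-335035512) = (-131 + 3 + 2*9) + 335035512 = (-131 + 3 + 18) + 335035512 = -110 + 335035512 = 335035402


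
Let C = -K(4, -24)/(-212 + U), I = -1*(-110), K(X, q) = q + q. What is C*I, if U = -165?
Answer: -5280/377 ≈ -14.005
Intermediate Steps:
K(X, q) = 2*q
I = 110
C = -48/377 (C = -2*(-24)/(-212 - 165) = -(-48)/(-377) = -(-48)*(-1)/377 = -1*48/377 = -48/377 ≈ -0.12732)
C*I = -48/377*110 = -5280/377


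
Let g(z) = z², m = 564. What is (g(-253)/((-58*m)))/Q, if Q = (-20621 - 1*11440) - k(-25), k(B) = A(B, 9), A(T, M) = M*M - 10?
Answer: 64009/1051101984 ≈ 6.0897e-5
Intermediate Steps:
A(T, M) = -10 + M² (A(T, M) = M² - 10 = -10 + M²)
k(B) = 71 (k(B) = -10 + 9² = -10 + 81 = 71)
Q = -32132 (Q = (-20621 - 1*11440) - 1*71 = (-20621 - 11440) - 71 = -32061 - 71 = -32132)
(g(-253)/((-58*m)))/Q = ((-253)²/((-58*564)))/(-32132) = (64009/(-32712))*(-1/32132) = (64009*(-1/32712))*(-1/32132) = -64009/32712*(-1/32132) = 64009/1051101984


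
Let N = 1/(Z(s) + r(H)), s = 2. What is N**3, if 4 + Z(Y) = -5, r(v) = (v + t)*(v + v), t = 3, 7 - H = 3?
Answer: 1/103823 ≈ 9.6318e-6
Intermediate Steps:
H = 4 (H = 7 - 1*3 = 7 - 3 = 4)
r(v) = 2*v*(3 + v) (r(v) = (v + 3)*(v + v) = (3 + v)*(2*v) = 2*v*(3 + v))
Z(Y) = -9 (Z(Y) = -4 - 5 = -9)
N = 1/47 (N = 1/(-9 + 2*4*(3 + 4)) = 1/(-9 + 2*4*7) = 1/(-9 + 56) = 1/47 ≈ 0.021277)
N**3 = (1/47)**3 = 1/103823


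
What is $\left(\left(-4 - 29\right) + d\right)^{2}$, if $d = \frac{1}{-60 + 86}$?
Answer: $\frac{734449}{676} \approx 1086.5$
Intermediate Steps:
$d = \frac{1}{26} \approx 0.038462$
$\left(\left(-4 - 29\right) + d\right)^{2} = \left(\left(-4 - 29\right) + \frac{1}{26}\right)^{2} = \left(-33 + \frac{1}{26}\right)^{2} = \left(- \frac{857}{26}\right)^{2} = \frac{734449}{676}$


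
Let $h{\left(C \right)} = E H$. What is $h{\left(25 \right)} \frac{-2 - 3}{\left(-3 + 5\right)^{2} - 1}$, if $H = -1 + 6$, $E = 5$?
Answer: $- \frac{125}{3} \approx -41.667$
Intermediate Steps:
$H = 5$
$h{\left(C \right)} = 25$ ($h{\left(C \right)} = 5 \cdot 5 = 25$)
$h{\left(25 \right)} \frac{-2 - 3}{\left(-3 + 5\right)^{2} - 1} = 25 \frac{-2 - 3}{\left(-3 + 5\right)^{2} - 1} = 25 \left(- \frac{5}{2^{2} - 1}\right) = 25 \left(- \frac{5}{4 - 1}\right) = 25 \left(- \frac{5}{3}\right) = - \frac{125}{3}$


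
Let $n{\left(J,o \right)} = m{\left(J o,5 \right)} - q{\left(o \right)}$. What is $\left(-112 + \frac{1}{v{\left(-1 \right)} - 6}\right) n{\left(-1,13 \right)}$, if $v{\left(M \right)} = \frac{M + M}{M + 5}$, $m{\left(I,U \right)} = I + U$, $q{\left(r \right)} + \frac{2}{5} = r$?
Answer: $\frac{150174}{65} \approx 2310.4$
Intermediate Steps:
$q{\left(r \right)} = - \frac{2}{5} + r$
$v{\left(M \right)} = \frac{2 M}{5 + M}$
$n{\left(J,o \right)} = \frac{27}{5} - o + J o$ ($n{\left(J,o \right)} = \left(J o + 5\right) - \left(- \frac{2}{5} + o\right) = \left(5 + J o\right) - \left(- \frac{2}{5} + o\right) = \frac{27}{5} - o + J o$)
$\left(-112 + \frac{1}{v{\left(-1 \right)} - 6}\right) n{\left(-1,13 \right)} = \left(-112 + \frac{1}{2 \left(-1\right) \frac{1}{5 - 1} - 6}\right) \left(\frac{27}{5} - 13 - 13\right) = \left(-112 + \frac{1}{2 \left(-1\right) \frac{1}{4} - 6}\right) \left(\frac{27}{5} - 13 - 13\right) = \left(-112 + \frac{1}{2 \left(-1\right) \frac{1}{4} - 6}\right) \left(- \frac{103}{5}\right) = \left(-112 + \frac{1}{- \frac{1}{2} - 6}\right) \left(- \frac{103}{5}\right) = \left(-112 + \frac{1}{- \frac{13}{2}}\right) \left(- \frac{103}{5}\right) = \left(-112 - \frac{2}{13}\right) \left(- \frac{103}{5}\right) = \left(- \frac{1458}{13}\right) \left(- \frac{103}{5}\right) = \frac{150174}{65}$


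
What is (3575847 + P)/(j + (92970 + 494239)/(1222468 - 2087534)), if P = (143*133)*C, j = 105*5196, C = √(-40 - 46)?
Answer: 3093343660902/471962121071 + 2350384322*I*√86/67423160153 ≈ 6.5542 + 0.32328*I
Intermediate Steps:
C = I*√86 (C = √(-86) = I*√86 ≈ 9.2736*I)
j = 545580
P = 19019*I*√86 (P = (143*133)*(I*√86) = 19019*(I*√86) = 19019*I*√86 ≈ 1.7638e+5*I)
(3575847 + P)/(j + (92970 + 494239)/(1222468 - 2087534)) = (3575847 + 19019*I*√86)/(545580 + (92970 + 494239)/(1222468 - 2087534)) = (3575847 + 19019*I*√86)/(545580 + 587209/(-865066)) = (3575847 + 19019*I*√86)/(545580 + 587209*(-1/865066)) = (3575847 + 19019*I*√86)/(545580 - 587209/865066) = (3575847 + 19019*I*√86)/(471962121071/865066) = (3575847 + 19019*I*√86)*(865066/471962121071) = 3093343660902/471962121071 + 2350384322*I*√86/67423160153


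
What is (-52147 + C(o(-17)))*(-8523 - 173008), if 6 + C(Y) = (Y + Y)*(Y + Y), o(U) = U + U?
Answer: 8627986899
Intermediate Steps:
o(U) = 2*U
C(Y) = -6 + 4*Y**2 (C(Y) = -6 + (Y + Y)*(Y + Y) = -6 + (2*Y)*(2*Y) = -6 + 4*Y**2)
(-52147 + C(o(-17)))*(-8523 - 173008) = (-52147 + (-6 + 4*(2*(-17))**2))*(-8523 - 173008) = (-52147 + (-6 + 4*(-34)**2))*(-181531) = (-52147 + (-6 + 4*1156))*(-181531) = (-52147 + (-6 + 4624))*(-181531) = (-52147 + 4618)*(-181531) = -47529*(-181531) = 8627986899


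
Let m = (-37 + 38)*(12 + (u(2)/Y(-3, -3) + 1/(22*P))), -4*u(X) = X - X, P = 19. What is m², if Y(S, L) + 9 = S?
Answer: 25170289/174724 ≈ 144.06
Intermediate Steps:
Y(S, L) = -9 + S
u(X) = 0 (u(X) = -(X - X)/4 = -¼*0 = 0)
m = 5017/418 (m = (-37 + 38)*(12 + (0/(-9 - 3) + 1/(22*19))) = 1*(12 + (0/(-12) + (1/22)*(1/19))) = 1*(12 + (0*(-1/12) + 1/418)) = 1*(12 + (0 + 1/418)) = 1*(12 + 1/418) = 1*(5017/418) = 5017/418 ≈ 12.002)
m² = (5017/418)² = 25170289/174724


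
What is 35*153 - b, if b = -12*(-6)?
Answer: 5283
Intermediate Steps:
b = 72
35*153 - b = 35*153 - 1*72 = 5355 - 72 = 5283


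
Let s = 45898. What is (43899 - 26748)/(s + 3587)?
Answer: 5717/16495 ≈ 0.34659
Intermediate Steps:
(43899 - 26748)/(s + 3587) = (43899 - 26748)/(45898 + 3587) = 17151/49485 = 17151*(1/49485) = 5717/16495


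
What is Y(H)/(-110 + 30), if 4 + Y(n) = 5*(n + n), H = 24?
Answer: -59/20 ≈ -2.9500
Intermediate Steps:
Y(n) = -4 + 10*n (Y(n) = -4 + 5*(n + n) = -4 + 5*(2*n) = -4 + 10*n)
Y(H)/(-110 + 30) = (-4 + 10*24)/(-110 + 30) = (-4 + 240)/(-80) = 236*(-1/80) = -59/20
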